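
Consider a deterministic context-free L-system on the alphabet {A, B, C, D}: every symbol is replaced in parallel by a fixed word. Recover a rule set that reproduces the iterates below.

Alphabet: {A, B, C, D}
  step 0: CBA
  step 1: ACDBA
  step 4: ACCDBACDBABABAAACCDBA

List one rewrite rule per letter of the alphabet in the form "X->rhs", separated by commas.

  step 0 ⇒ step 1: CBA ⇒ A·CD·BA
    A ↦ BA
    B ↦ CD
    C ↦ A
    D ↦ C  (constrained at step 1)

A->BA, B->CD, C->A, D->C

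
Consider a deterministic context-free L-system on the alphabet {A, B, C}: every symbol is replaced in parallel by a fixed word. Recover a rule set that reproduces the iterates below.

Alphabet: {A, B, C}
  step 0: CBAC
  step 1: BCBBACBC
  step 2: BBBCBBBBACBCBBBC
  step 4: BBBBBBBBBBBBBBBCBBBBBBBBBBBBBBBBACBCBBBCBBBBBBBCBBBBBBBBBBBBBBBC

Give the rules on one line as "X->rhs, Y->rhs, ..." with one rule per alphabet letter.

A->AC, B->BB, C->BC

  step 1 ⇒ step 2: BCBBACBC ⇒ BB·BC·BB·BB·AC·BC·BB·BC
    A ↦ AC
    B ↦ BB
    C ↦ BC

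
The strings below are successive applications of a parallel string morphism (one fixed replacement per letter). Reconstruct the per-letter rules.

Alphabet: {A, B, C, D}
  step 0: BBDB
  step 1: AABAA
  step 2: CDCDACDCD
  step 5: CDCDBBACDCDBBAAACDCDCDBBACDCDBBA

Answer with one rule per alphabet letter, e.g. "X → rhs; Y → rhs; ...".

  step 1 ⇒ step 2: AABAA ⇒ CD·CD·A·CD·CD
    A ↦ CD
    B ↦ A
    C ↦ B  (constrained at step 2)
  step 0 ⇒ step 1: BBDB ⇒ A·A·BA·A
    D ↦ BA

A->CD, B->A, C->B, D->BA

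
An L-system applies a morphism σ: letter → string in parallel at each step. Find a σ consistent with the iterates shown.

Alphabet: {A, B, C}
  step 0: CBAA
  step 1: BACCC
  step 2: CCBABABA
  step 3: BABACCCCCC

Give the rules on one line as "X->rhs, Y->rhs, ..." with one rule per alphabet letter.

A->C, B->C, C->BA

  step 2 ⇒ step 3: CCBABABA ⇒ BA·BA·C·C·C·C·C·C
    A ↦ C
    B ↦ C
    C ↦ BA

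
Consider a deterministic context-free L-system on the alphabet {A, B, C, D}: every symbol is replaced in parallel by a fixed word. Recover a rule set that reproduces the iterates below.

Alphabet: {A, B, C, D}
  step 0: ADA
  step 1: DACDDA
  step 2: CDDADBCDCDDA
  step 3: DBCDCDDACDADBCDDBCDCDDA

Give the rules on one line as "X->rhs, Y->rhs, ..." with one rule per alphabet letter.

  step 2 ⇒ step 3: CDDADBCDCDDA ⇒ DB·CD·CD·DA·CD·A·DB·CD·DB·CD·CD·DA
    A ↦ DA
    B ↦ A
    C ↦ DB
    D ↦ CD

A->DA, B->A, C->DB, D->CD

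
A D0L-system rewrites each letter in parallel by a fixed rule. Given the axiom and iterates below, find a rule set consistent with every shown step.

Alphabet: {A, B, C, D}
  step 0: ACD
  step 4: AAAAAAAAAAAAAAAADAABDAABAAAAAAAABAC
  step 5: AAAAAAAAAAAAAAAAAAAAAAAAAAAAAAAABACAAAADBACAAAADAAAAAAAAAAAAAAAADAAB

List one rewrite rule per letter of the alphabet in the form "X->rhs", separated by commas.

  step 4 ⇒ step 5: AAAAAAAAAAAAAAAADAABDAABAAAAAAAABAC ⇒ AA·AA·AA·AA·AA·AA·AA·AA·AA·AA·AA·AA·AA·AA·AA·AA·BAC·AA·AA·D·BAC·AA·AA·D·AA·AA·AA·AA·AA·AA·AA·AA·D·AA·B
    A ↦ AA
    B ↦ D
    C ↦ B
    D ↦ BAC

A->AA, B->D, C->B, D->BAC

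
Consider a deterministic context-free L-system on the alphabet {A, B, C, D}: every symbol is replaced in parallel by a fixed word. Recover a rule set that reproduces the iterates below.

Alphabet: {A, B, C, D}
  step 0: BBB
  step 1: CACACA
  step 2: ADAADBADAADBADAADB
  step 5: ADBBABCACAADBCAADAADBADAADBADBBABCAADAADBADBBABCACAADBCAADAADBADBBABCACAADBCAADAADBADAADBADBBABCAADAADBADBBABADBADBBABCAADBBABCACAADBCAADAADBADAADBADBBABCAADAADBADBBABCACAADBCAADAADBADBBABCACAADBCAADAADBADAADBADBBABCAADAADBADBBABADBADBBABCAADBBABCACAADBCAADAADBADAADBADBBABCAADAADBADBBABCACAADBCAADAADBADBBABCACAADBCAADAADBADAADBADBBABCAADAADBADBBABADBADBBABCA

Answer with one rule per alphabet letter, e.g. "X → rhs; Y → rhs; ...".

A->ADB, B->CA, C->ADA, D->BAB

  step 1 ⇒ step 2: CACACA ⇒ ADA·ADB·ADA·ADB·ADA·ADB
    A ↦ ADB
    C ↦ ADA
  step 0 ⇒ step 1: BBB ⇒ CA·CA·CA
    B ↦ CA
    D ↦ BAB  (constrained at step 2)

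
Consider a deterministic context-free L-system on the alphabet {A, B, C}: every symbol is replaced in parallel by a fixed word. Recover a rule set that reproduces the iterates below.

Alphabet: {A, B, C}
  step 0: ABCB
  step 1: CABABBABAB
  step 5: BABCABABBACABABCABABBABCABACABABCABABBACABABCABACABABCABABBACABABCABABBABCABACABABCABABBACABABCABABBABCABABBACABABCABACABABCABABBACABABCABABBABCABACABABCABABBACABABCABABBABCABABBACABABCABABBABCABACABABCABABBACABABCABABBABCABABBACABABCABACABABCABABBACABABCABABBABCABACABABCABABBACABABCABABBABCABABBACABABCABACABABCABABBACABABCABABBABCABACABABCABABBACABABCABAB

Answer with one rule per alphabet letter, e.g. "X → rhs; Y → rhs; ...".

A->CA, B->BAB, C->BA

  step 0 ⇒ step 1: ABCB ⇒ CA·BAB·BA·BAB
    A ↦ CA
    B ↦ BAB
    C ↦ BA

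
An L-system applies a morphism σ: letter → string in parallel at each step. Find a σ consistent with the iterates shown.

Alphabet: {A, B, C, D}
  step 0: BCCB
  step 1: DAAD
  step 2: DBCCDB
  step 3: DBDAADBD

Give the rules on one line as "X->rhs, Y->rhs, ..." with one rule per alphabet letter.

A->C, B->D, C->A, D->DB

  step 2 ⇒ step 3: DBCCDB ⇒ DB·D·A·A·DB·D
    B ↦ D
    C ↦ A
    D ↦ DB
  step 1 ⇒ step 2: DAAD ⇒ DB·C·C·DB
    A ↦ C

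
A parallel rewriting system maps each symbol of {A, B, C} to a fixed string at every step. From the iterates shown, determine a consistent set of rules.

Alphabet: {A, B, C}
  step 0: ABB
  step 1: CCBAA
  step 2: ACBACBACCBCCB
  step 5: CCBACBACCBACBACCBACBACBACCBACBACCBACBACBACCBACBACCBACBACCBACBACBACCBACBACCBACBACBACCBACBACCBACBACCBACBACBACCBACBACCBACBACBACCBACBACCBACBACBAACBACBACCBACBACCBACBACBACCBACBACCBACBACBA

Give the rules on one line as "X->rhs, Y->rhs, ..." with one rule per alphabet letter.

A->CCB, B->A, C->ACB

  step 1 ⇒ step 2: CCBAA ⇒ ACB·ACB·A·CCB·CCB
    A ↦ CCB
    B ↦ A
    C ↦ ACB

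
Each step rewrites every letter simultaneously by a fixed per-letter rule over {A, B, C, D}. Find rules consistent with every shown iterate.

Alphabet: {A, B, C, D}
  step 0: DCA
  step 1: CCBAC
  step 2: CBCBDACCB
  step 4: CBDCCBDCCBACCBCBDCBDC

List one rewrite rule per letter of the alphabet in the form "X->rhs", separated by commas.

  step 1 ⇒ step 2: CCBAC ⇒ CB·CB·D·AC·CB
    A ↦ AC
    B ↦ D
    C ↦ CB
  step 0 ⇒ step 1: DCA ⇒ C·CB·AC
    D ↦ C

A->AC, B->D, C->CB, D->C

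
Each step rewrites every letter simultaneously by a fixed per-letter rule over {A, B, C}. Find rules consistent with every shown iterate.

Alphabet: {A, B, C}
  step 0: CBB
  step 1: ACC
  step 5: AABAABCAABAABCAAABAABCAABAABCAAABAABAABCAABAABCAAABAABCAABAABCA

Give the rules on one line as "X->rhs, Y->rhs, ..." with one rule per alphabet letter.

A->AAB, B->C, C->A

  step 0 ⇒ step 1: CBB ⇒ A·C·C
    B ↦ C
    C ↦ A
    A ↦ AAB  (constrained at step 1)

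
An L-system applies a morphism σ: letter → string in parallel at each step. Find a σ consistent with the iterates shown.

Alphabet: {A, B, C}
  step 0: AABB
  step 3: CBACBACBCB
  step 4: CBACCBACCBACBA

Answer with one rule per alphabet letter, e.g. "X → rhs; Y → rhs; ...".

  step 3 ⇒ step 4: CBACBACBCB ⇒ CB·A·C·CB·A·C·CB·A·CB·A
    A ↦ C
    B ↦ A
    C ↦ CB

A->C, B->A, C->CB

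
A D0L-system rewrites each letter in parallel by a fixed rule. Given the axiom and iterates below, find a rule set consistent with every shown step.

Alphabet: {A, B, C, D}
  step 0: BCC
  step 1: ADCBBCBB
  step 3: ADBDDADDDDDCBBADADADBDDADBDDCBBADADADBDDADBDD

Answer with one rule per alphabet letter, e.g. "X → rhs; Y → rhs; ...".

  step 0 ⇒ step 1: BCC ⇒ AD·CBB·CBB
    B ↦ AD
    C ↦ CBB
    A ↦ ADB  (constrained at step 1)
    D ↦ DD  (constrained at step 1)

A->ADB, B->AD, C->CBB, D->DD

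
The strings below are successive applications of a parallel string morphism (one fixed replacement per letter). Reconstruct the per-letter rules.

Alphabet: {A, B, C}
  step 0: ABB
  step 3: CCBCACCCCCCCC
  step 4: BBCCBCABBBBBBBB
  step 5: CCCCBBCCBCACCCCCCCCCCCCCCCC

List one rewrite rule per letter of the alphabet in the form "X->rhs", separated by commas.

A->CA, B->CC, C->B

  step 4 ⇒ step 5: BBCCBCABBBBBBBB ⇒ CC·CC·B·B·CC·B·CA·CC·CC·CC·CC·CC·CC·CC·CC
    A ↦ CA
    B ↦ CC
    C ↦ B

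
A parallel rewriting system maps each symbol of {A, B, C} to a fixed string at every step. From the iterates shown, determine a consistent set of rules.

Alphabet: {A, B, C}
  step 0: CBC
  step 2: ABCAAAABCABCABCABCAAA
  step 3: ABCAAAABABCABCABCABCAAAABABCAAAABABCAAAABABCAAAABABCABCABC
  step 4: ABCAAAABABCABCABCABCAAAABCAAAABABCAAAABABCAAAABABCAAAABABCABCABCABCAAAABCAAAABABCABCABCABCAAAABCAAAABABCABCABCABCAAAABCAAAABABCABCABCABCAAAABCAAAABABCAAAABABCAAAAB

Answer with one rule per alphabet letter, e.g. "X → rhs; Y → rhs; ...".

  step 3 ⇒ step 4: ABCAAAABABCABCABCABCAAAABABCAAAABABCAAAABABCAAAABABCABCABC ⇒ ABC·AAA·AB·ABC·ABC·ABC·ABC·AAA·ABC·AAA·AB·ABC·AAA·AB·ABC·AAA·AB·ABC·AAA·AB·ABC·ABC·ABC·ABC·AAA·ABC·AAA·AB·ABC·ABC·ABC·ABC·AAA·ABC·AAA·AB·ABC·ABC·ABC·ABC·AAA·ABC·AAA·AB·ABC·ABC·ABC·ABC·AAA·ABC·AAA·AB·ABC·AAA·AB·ABC·AAA·AB
    A ↦ ABC
    B ↦ AAA
    C ↦ AB

A->ABC, B->AAA, C->AB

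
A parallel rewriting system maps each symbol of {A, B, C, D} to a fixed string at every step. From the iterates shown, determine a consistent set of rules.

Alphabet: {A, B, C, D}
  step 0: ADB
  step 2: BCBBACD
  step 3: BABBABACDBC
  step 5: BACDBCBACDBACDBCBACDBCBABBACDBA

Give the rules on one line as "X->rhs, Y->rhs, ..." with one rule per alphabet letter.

A->CD, B->BA, C->B, D->C

  step 2 ⇒ step 3: BCBBACD ⇒ BA·B·BA·BA·CD·B·C
    A ↦ CD
    B ↦ BA
    C ↦ B
    D ↦ C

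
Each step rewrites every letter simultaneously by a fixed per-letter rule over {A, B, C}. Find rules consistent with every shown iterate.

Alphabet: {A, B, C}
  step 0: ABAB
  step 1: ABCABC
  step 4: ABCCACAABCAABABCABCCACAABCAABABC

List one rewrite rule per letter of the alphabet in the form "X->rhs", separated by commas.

A->AB, B->C, C->CA

  step 0 ⇒ step 1: ABAB ⇒ AB·C·AB·C
    A ↦ AB
    B ↦ C
    C ↦ CA  (constrained at step 1)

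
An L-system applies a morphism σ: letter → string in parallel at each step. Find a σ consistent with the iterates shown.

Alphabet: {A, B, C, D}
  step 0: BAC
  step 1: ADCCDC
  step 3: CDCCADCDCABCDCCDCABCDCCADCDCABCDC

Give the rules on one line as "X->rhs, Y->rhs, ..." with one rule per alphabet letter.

  step 0 ⇒ step 1: BAC ⇒ AD·C·CDC
    A ↦ C
    B ↦ AD
    C ↦ CDC
    D ↦ AB  (constrained at step 1)

A->C, B->AD, C->CDC, D->AB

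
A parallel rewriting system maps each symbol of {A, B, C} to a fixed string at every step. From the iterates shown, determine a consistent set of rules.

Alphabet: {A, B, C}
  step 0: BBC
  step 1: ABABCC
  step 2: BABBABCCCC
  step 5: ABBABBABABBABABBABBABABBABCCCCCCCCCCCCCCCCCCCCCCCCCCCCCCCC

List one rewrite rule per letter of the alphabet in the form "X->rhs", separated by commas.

  step 1 ⇒ step 2: ABABCC ⇒ B·AB·B·AB·CC·CC
    A ↦ B
    B ↦ AB
    C ↦ CC

A->B, B->AB, C->CC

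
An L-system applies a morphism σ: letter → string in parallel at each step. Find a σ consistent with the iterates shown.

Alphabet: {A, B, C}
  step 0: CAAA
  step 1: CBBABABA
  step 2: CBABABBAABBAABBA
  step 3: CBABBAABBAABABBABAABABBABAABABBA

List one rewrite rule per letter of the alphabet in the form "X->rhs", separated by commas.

  step 2 ⇒ step 3: CBABABBAABBAABBA ⇒ CB·AB·BA·AB·BA·AB·AB·BA·BA·AB·AB·BA·BA·AB·AB·BA
    A ↦ BA
    B ↦ AB
    C ↦ CB

A->BA, B->AB, C->CB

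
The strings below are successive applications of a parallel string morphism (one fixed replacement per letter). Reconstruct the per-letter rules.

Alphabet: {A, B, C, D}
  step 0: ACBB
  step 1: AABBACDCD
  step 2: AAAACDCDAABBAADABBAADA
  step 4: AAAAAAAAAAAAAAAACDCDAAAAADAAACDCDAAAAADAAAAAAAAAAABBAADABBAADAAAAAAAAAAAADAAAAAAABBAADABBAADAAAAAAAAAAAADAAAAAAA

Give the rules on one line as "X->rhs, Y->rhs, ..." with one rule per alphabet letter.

A->AA, B->CD, C->BBA, D->ADA

  step 1 ⇒ step 2: AABBACDCD ⇒ AA·AA·CD·CD·AA·BBA·ADA·BBA·ADA
    A ↦ AA
    B ↦ CD
    C ↦ BBA
    D ↦ ADA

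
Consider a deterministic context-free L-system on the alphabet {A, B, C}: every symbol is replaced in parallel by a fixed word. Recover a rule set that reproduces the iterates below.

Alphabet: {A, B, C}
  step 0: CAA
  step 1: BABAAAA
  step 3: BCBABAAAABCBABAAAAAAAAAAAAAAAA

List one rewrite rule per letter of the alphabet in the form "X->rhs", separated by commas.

  step 0 ⇒ step 1: CAA ⇒ BAB·AA·AA
    A ↦ AA
    C ↦ BAB
    B ↦ BC  (constrained at step 1)

A->AA, B->BC, C->BAB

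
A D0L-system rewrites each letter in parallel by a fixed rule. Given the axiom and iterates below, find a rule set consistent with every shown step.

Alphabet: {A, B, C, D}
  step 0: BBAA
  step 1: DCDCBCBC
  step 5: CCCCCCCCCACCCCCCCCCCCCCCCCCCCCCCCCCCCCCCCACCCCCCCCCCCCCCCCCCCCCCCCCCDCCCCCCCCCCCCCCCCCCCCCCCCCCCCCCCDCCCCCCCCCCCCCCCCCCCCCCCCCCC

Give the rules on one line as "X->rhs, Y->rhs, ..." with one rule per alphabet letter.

A->BC, B->DC, C->CC, D->CA

  step 0 ⇒ step 1: BBAA ⇒ DC·DC·BC·BC
    A ↦ BC
    B ↦ DC
    C ↦ CC  (constrained at step 1)
    D ↦ CA  (constrained at step 1)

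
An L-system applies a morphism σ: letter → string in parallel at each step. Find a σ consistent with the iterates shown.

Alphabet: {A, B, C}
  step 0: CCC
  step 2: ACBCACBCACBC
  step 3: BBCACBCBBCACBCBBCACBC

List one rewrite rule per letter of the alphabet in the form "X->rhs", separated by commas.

A->B, B->AC, C->BC

  step 2 ⇒ step 3: ACBCACBCACBC ⇒ B·BC·AC·BC·B·BC·AC·BC·B·BC·AC·BC
    A ↦ B
    B ↦ AC
    C ↦ BC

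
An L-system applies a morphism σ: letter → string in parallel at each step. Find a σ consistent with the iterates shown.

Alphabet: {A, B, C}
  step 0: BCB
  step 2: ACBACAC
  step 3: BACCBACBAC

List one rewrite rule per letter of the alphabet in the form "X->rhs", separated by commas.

A->B, B->C, C->AC

  step 2 ⇒ step 3: ACBACAC ⇒ B·AC·C·B·AC·B·AC
    A ↦ B
    B ↦ C
    C ↦ AC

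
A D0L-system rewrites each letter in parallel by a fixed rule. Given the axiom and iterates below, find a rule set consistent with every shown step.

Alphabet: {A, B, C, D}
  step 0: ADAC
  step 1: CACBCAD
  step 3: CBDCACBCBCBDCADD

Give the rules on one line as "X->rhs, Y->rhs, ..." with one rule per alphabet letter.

  step 0 ⇒ step 1: ADAC ⇒ CA·CB·CA·D
    A ↦ CA
    C ↦ D
    D ↦ CB
    B ↦ D  (constrained at step 1)

A->CA, B->D, C->D, D->CB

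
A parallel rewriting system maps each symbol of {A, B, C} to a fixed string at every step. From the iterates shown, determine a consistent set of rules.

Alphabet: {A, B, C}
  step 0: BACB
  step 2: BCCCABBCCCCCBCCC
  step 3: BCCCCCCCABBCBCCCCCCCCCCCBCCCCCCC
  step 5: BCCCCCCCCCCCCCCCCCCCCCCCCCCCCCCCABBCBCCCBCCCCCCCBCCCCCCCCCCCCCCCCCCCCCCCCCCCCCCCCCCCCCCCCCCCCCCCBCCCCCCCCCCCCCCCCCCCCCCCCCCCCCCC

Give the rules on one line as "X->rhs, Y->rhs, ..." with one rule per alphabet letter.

  step 2 ⇒ step 3: BCCCABBCCCCCBCCC ⇒ BC·CC·CC·CC·AB·BC·BC·CC·CC·CC·CC·CC·BC·CC·CC·CC
    A ↦ AB
    B ↦ BC
    C ↦ CC

A->AB, B->BC, C->CC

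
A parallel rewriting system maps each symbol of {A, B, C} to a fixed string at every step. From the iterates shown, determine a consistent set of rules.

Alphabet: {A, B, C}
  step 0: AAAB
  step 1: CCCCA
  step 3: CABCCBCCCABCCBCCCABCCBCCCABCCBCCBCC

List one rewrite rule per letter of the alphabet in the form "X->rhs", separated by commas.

A->C, B->CA, C->BCC

  step 0 ⇒ step 1: AAAB ⇒ C·C·C·CA
    A ↦ C
    B ↦ CA
    C ↦ BCC  (constrained at step 1)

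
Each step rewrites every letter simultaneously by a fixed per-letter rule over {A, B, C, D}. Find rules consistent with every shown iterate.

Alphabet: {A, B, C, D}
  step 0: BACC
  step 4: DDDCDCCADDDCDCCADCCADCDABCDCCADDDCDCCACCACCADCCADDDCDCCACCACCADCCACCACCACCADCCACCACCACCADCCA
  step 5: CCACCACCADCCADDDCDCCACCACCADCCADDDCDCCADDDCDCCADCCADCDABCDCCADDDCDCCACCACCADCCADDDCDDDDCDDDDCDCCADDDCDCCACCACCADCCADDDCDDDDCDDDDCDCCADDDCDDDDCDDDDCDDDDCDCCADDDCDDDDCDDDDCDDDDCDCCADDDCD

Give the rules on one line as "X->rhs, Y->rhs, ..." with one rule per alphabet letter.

A->DCD, B->ABC, C->D, D->CCA

  step 4 ⇒ step 5: DDDCDCCADDDCDCCADCCADCDABCDCCADDDCDCCACCACCADCCADDDCDCCACCACCADCCACCACCACCADCCACCACCACCADCCA ⇒ CCA·CCA·CCA·D·CCA·D·D·DCD·CCA·CCA·CCA·D·CCA·D·D·DCD·CCA·D·D·DCD·CCA·D·CCA·DCD·ABC·D·CCA·D·D·DCD·CCA·CCA·CCA·D·CCA·D·D·DCD·D·D·DCD·D·D·DCD·CCA·D·D·DCD·CCA·CCA·CCA·D·CCA·D·D·DCD·D·D·DCD·D·D·DCD·CCA·D·D·DCD·D·D·DCD·D·D·DCD·D·D·DCD·CCA·D·D·DCD·D·D·DCD·D·D·DCD·D·D·DCD·CCA·D·D·DCD
    A ↦ DCD
    B ↦ ABC
    C ↦ D
    D ↦ CCA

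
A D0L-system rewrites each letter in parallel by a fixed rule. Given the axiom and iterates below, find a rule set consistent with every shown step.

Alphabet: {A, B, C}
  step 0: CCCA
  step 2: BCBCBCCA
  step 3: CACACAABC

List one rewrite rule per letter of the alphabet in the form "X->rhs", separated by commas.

  step 2 ⇒ step 3: BCBCBCCA ⇒ C·A·C·A·C·A·A·BC
    A ↦ BC
    B ↦ C
    C ↦ A

A->BC, B->C, C->A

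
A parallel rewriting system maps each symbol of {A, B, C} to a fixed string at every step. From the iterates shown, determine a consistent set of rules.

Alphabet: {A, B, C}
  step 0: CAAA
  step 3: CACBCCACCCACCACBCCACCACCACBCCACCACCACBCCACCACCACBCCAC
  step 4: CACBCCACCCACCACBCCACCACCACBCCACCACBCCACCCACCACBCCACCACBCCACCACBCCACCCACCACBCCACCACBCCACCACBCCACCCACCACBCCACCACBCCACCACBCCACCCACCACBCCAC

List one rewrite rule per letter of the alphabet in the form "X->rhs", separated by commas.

A->BC, B->C, C->CAC

  step 3 ⇒ step 4: CACBCCACCCACCACBCCACCACCACBCCACCACCACBCCACCACCACBCCAC ⇒ CAC·BC·CAC·C·CAC·CAC·BC·CAC·CAC·CAC·BC·CAC·CAC·BC·CAC·C·CAC·CAC·BC·CAC·CAC·BC·CAC·CAC·BC·CAC·C·CAC·CAC·BC·CAC·CAC·BC·CAC·CAC·BC·CAC·C·CAC·CAC·BC·CAC·CAC·BC·CAC·CAC·BC·CAC·C·CAC·CAC·BC·CAC
    A ↦ BC
    B ↦ C
    C ↦ CAC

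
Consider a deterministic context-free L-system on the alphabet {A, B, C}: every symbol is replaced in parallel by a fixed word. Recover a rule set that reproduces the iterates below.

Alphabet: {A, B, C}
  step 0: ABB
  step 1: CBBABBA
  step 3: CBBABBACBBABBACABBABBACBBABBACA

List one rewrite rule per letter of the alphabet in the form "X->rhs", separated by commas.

A->C, B->BBA, C->A

  step 0 ⇒ step 1: ABB ⇒ C·BBA·BBA
    A ↦ C
    B ↦ BBA
    C ↦ A  (constrained at step 1)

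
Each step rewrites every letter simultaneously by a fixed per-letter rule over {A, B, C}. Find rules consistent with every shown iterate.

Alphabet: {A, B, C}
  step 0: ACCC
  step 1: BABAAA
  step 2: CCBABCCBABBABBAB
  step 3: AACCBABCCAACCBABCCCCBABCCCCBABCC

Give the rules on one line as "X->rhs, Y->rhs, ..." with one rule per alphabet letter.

  step 2 ⇒ step 3: CCBABCCBABBABBAB ⇒ A·A·CC·BAB·CC·A·A·CC·BAB·CC·CC·BAB·CC·CC·BAB·CC
    A ↦ BAB
    B ↦ CC
    C ↦ A

A->BAB, B->CC, C->A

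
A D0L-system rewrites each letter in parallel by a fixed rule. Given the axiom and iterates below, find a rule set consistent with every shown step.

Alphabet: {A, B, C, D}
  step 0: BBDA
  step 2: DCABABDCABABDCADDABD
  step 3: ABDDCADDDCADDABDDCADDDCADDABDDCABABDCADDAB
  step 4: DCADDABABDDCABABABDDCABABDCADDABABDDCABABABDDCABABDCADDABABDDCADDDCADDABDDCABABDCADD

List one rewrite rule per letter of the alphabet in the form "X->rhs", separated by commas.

A->DC, B->ADD, C->D, D->AB

  step 3 ⇒ step 4: ABDDCADDDCADDABDDCADDDCADDABDDCABABDCADDAB ⇒ DC·ADD·AB·AB·D·DC·AB·AB·AB·D·DC·AB·AB·DC·ADD·AB·AB·D·DC·AB·AB·AB·D·DC·AB·AB·DC·ADD·AB·AB·D·DC·ADD·DC·ADD·AB·D·DC·AB·AB·DC·ADD
    A ↦ DC
    B ↦ ADD
    C ↦ D
    D ↦ AB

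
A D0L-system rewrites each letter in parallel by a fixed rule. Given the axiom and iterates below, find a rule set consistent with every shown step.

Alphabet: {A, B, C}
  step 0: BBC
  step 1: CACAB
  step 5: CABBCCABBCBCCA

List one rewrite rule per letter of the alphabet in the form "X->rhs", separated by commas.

  step 0 ⇒ step 1: BBC ⇒ CA·CA·B
    B ↦ CA
    C ↦ B
    A ↦ C  (constrained at step 1)

A->C, B->CA, C->B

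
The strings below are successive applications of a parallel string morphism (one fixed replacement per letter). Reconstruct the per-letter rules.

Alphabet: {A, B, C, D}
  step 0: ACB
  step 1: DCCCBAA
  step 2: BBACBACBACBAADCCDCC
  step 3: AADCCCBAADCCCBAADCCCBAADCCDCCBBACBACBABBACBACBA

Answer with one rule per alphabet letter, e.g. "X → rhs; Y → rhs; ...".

  step 2 ⇒ step 3: BBACBACBACBAADCCDCC ⇒ A·A·DCC·CBA·A·DCC·CBA·A·DCC·CBA·A·DCC·DCC·BBA·CBA·CBA·BBA·CBA·CBA
    A ↦ DCC
    B ↦ A
    C ↦ CBA
    D ↦ BBA

A->DCC, B->A, C->CBA, D->BBA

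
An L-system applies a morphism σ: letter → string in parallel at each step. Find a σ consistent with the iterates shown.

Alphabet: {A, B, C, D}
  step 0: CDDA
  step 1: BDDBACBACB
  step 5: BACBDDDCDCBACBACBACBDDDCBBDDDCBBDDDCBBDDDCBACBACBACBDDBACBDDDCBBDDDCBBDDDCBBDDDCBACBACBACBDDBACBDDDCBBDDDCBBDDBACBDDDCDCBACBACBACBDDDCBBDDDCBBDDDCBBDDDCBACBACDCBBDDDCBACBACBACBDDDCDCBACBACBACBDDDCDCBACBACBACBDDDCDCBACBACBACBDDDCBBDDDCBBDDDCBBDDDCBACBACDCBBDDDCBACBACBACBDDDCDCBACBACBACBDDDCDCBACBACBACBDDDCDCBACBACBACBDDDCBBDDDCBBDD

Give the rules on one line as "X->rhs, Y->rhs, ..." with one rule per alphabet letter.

  step 0 ⇒ step 1: CDDA ⇒ BDD·BAC·BAC·B
    A ↦ B
    C ↦ BDD
    D ↦ BAC
    B ↦ DC  (constrained at step 1)

A->B, B->DC, C->BDD, D->BAC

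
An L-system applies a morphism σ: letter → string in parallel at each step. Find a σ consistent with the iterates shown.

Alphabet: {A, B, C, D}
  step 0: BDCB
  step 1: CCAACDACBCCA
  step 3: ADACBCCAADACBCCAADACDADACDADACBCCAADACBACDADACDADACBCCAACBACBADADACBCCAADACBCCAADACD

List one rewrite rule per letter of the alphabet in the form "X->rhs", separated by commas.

  step 0 ⇒ step 1: BDCB ⇒ CCA·ACD·ACB·CCA
    B ↦ CCA
    C ↦ ACB
    D ↦ ACD
    A ↦ AD  (constrained at step 1)

A->AD, B->CCA, C->ACB, D->ACD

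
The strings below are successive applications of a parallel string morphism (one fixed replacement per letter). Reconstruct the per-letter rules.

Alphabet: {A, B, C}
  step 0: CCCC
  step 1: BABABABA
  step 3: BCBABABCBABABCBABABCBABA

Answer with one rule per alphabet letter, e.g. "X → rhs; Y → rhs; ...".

A->C, B->BC, C->BA

  step 0 ⇒ step 1: CCCC ⇒ BA·BA·BA·BA
    C ↦ BA
    A ↦ C  (constrained at step 1)
    B ↦ BC  (constrained at step 1)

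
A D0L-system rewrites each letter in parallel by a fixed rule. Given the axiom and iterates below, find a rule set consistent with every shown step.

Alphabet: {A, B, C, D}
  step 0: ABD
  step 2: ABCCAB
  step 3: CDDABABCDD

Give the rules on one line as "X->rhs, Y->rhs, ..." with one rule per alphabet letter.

A->CD, B->D, C->AB, D->C

  step 2 ⇒ step 3: ABCCAB ⇒ CD·D·AB·AB·CD·D
    A ↦ CD
    B ↦ D
    C ↦ AB
    D ↦ C  (constrained at step 0)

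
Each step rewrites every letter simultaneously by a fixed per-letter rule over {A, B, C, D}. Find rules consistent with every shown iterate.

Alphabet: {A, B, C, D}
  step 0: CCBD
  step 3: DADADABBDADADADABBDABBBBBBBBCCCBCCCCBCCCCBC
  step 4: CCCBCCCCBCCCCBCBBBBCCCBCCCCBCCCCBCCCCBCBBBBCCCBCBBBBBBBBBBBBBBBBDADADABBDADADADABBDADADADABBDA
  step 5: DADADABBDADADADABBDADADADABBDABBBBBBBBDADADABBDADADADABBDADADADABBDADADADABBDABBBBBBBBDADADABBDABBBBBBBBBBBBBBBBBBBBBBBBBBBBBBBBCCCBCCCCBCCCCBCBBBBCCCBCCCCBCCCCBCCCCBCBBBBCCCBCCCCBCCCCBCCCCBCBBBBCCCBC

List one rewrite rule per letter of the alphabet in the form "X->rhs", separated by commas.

A->BC, B->BB, C->DA, D->CCC

  step 4 ⇒ step 5: CCCBCCCCBCCCCBCBBBBCCCBCCCCBCCCCBCCCCBCBBBBCCCBCBBBBBBBBBBBBBBBBDADADABBDADADADABBDADADADABBDA ⇒ DA·DA·DA·BB·DA·DA·DA·DA·BB·DA·DA·DA·DA·BB·DA·BB·BB·BB·BB·DA·DA·DA·BB·DA·DA·DA·DA·BB·DA·DA·DA·DA·BB·DA·DA·DA·DA·BB·DA·BB·BB·BB·BB·DA·DA·DA·BB·DA·BB·BB·BB·BB·BB·BB·BB·BB·BB·BB·BB·BB·BB·BB·BB·BB·CCC·BC·CCC·BC·CCC·BC·BB·BB·CCC·BC·CCC·BC·CCC·BC·CCC·BC·BB·BB·CCC·BC·CCC·BC·CCC·BC·CCC·BC·BB·BB·CCC·BC
    A ↦ BC
    B ↦ BB
    C ↦ DA
    D ↦ CCC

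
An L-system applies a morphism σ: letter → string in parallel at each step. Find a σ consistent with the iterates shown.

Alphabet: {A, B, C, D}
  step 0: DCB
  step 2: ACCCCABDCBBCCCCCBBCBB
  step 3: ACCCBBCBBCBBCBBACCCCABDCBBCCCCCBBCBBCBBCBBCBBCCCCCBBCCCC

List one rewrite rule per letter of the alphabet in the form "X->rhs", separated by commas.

  step 2 ⇒ step 3: ACCCCABDCBBCCCCCBBCBB ⇒ ACC·CBB·CBB·CBB·CBB·ACC·CC·ABD·CBB·CC·CC·CBB·CBB·CBB·CBB·CBB·CC·CC·CBB·CC·CC
    A ↦ ACC
    B ↦ CC
    C ↦ CBB
    D ↦ ABD

A->ACC, B->CC, C->CBB, D->ABD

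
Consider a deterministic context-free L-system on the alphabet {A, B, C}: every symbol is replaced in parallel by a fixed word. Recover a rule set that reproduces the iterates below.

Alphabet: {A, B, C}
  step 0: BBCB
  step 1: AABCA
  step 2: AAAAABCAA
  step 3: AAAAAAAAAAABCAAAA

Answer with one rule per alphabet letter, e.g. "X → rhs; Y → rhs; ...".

  step 2 ⇒ step 3: AAAAABCAA ⇒ AA·AA·AA·AA·AA·A·BC·AA·AA
    A ↦ AA
    B ↦ A
    C ↦ BC

A->AA, B->A, C->BC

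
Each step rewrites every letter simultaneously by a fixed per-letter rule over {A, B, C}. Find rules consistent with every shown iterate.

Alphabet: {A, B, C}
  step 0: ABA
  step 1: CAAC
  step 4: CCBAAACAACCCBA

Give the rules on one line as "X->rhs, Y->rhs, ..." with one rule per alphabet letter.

  step 0 ⇒ step 1: ABA ⇒ C·AA·C
    A ↦ C
    B ↦ AA
    C ↦ BA  (constrained at step 1)

A->C, B->AA, C->BA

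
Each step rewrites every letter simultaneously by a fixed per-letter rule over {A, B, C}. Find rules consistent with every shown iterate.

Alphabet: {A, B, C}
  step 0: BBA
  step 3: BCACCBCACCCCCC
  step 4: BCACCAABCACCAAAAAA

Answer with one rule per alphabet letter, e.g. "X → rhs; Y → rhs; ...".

  step 3 ⇒ step 4: BCACCBCACCCCCC ⇒ BC·A·CC·A·A·BC·A·CC·A·A·A·A·A·A
    A ↦ CC
    B ↦ BC
    C ↦ A

A->CC, B->BC, C->A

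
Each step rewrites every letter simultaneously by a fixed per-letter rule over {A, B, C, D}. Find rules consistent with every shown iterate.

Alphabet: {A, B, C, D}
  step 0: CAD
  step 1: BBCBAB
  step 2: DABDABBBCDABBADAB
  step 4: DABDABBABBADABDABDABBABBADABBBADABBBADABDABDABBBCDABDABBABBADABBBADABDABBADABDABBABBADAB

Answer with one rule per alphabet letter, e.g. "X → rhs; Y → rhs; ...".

A->BA, B->DAB, C->BBC, D->B

  step 1 ⇒ step 2: BBCBAB ⇒ DAB·DAB·BBC·DAB·BA·DAB
    A ↦ BA
    B ↦ DAB
    C ↦ BBC
  step 0 ⇒ step 1: CAD ⇒ BBC·BA·B
    D ↦ B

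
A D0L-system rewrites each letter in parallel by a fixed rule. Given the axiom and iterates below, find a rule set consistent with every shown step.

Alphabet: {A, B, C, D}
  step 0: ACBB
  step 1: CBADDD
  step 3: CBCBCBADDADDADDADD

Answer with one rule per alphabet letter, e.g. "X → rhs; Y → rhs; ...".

  step 0 ⇒ step 1: ACBB ⇒ CB·AD·D·D
    A ↦ CB
    B ↦ D
    C ↦ AD
    D ↦ CB  (constrained at step 1)

A->CB, B->D, C->AD, D->CB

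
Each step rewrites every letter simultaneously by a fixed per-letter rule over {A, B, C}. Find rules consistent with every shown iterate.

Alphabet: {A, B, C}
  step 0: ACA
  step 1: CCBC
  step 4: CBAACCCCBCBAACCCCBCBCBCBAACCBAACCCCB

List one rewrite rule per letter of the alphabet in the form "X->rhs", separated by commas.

  step 0 ⇒ step 1: ACA ⇒ C·CB·C
    A ↦ C
    C ↦ CB
    B ↦ AAC  (constrained at step 1)

A->C, B->AAC, C->CB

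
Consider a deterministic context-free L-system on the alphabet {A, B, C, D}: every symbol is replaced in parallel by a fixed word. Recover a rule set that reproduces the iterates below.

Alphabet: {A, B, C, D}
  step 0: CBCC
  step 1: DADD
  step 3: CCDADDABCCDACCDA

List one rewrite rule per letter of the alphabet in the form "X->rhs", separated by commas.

A->CCD, B->A, C->D, D->AB

  step 0 ⇒ step 1: CBCC ⇒ D·A·D·D
    B ↦ A
    C ↦ D
    A ↦ CCD  (constrained at step 1)
    D ↦ AB  (constrained at step 1)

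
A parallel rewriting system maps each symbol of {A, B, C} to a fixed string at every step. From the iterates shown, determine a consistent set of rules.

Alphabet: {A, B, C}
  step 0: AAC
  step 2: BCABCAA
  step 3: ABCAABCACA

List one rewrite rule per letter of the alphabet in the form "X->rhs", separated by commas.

  step 2 ⇒ step 3: BCABCAA ⇒ A·B·CA·A·B·CA·CA
    A ↦ CA
    B ↦ A
    C ↦ B

A->CA, B->A, C->B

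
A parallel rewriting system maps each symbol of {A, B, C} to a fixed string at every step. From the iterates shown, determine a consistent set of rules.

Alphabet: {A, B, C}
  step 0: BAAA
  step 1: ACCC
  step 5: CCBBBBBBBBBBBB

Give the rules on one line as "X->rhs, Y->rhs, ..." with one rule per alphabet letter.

  step 0 ⇒ step 1: BAAA ⇒ A·C·C·C
    A ↦ C
    B ↦ A
    C ↦ BB  (constrained at step 1)

A->C, B->A, C->BB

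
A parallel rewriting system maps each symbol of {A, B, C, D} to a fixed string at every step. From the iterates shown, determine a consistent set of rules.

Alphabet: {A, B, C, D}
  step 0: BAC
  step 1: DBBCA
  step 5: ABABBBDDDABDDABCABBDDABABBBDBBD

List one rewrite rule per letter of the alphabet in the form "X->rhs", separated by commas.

A->BB, B->D, C->CA, D->AB

  step 0 ⇒ step 1: BAC ⇒ D·BB·CA
    A ↦ BB
    B ↦ D
    C ↦ CA
    D ↦ AB  (constrained at step 1)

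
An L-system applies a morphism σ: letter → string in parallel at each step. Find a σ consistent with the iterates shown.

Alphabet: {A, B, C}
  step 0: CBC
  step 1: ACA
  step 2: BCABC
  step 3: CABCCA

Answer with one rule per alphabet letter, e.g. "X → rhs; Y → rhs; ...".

  step 2 ⇒ step 3: BCABC ⇒ C·A·BC·C·A
    A ↦ BC
    B ↦ C
    C ↦ A

A->BC, B->C, C->A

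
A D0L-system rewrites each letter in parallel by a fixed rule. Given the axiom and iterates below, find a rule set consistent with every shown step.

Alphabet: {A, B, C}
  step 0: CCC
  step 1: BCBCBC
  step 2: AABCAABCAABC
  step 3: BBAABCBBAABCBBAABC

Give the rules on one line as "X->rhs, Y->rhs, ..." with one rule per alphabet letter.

A->B, B->AA, C->BC

  step 2 ⇒ step 3: AABCAABCAABC ⇒ B·B·AA·BC·B·B·AA·BC·B·B·AA·BC
    A ↦ B
    B ↦ AA
    C ↦ BC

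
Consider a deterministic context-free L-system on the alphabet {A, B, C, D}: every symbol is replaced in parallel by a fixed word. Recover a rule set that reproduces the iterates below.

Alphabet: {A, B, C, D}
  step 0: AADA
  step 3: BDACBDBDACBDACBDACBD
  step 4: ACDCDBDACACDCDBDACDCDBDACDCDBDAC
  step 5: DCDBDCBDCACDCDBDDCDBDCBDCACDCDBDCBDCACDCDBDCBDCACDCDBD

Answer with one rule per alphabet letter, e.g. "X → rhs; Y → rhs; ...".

  step 4 ⇒ step 5: ACDCDBDACACDCDBDACDCDBDACDCDBDAC ⇒ DCD·BD·C·BD·C·A·C·DCD·BD·DCD·BD·C·BD·C·A·C·DCD·BD·C·BD·C·A·C·DCD·BD·C·BD·C·A·C·DCD·BD
    A ↦ DCD
    B ↦ A
    C ↦ BD
    D ↦ C

A->DCD, B->A, C->BD, D->C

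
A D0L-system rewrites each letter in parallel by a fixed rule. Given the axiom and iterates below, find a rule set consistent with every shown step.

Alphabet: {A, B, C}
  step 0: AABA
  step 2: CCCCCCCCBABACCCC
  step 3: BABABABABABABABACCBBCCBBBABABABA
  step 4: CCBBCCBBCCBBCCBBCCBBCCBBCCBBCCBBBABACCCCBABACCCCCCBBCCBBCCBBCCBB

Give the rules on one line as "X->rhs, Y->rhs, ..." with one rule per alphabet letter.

  step 3 ⇒ step 4: BABABABABABABABACCBBCCBBBABABABA ⇒ CC·BB·CC·BB·CC·BB·CC·BB·CC·BB·CC·BB·CC·BB·CC·BB·BA·BA·CC·CC·BA·BA·CC·CC·CC·BB·CC·BB·CC·BB·CC·BB
    A ↦ BB
    B ↦ CC
    C ↦ BA

A->BB, B->CC, C->BA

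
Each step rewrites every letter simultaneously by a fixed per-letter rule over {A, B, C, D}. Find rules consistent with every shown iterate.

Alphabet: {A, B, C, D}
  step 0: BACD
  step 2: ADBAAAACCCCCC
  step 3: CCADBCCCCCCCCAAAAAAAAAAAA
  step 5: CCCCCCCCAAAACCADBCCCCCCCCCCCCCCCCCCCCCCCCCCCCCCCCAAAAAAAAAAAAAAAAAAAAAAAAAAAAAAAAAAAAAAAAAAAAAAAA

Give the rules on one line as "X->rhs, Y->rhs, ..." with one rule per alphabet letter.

  step 2 ⇒ step 3: ADBAAAACCCCCC ⇒ CC·A·DB·CC·CC·CC·CC·AA·AA·AA·AA·AA·AA
    A ↦ CC
    B ↦ DB
    C ↦ AA
    D ↦ A

A->CC, B->DB, C->AA, D->A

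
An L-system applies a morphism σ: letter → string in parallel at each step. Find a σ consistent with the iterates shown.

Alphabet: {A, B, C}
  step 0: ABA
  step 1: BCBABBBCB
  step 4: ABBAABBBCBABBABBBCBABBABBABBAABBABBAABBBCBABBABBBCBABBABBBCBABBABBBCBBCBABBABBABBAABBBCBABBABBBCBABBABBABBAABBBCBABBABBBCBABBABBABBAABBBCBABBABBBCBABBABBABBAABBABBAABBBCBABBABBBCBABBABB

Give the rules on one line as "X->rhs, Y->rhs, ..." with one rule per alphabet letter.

A->BCB, B->ABB, C->A

  step 0 ⇒ step 1: ABA ⇒ BCB·ABB·BCB
    A ↦ BCB
    B ↦ ABB
    C ↦ A  (constrained at step 1)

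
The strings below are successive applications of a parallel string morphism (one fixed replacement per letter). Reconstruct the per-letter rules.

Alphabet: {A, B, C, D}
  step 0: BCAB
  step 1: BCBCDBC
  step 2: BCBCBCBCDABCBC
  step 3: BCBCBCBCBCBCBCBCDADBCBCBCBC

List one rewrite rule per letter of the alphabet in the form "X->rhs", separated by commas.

A->D, B->BC, C->BC, D->DA

  step 2 ⇒ step 3: BCBCBCBCDABCBC ⇒ BC·BC·BC·BC·BC·BC·BC·BC·DA·D·BC·BC·BC·BC
    A ↦ D
    B ↦ BC
    C ↦ BC
    D ↦ DA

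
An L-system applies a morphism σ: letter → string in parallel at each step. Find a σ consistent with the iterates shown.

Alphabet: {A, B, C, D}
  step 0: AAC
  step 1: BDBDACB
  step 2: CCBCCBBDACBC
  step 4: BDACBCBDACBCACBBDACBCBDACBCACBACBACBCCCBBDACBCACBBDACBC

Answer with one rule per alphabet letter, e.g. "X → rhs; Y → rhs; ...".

A->BD, B->C, C->ACB, D->CB

  step 1 ⇒ step 2: BDBDACB ⇒ C·CB·C·CB·BD·ACB·C
    A ↦ BD
    B ↦ C
    C ↦ ACB
    D ↦ CB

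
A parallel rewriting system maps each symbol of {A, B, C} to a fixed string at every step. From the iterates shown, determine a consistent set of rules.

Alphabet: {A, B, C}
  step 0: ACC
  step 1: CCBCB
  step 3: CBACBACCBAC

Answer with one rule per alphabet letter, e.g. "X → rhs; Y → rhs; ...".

  step 0 ⇒ step 1: ACC ⇒ C·CB·CB
    A ↦ C
    C ↦ CB
    B ↦ A  (constrained at step 1)

A->C, B->A, C->CB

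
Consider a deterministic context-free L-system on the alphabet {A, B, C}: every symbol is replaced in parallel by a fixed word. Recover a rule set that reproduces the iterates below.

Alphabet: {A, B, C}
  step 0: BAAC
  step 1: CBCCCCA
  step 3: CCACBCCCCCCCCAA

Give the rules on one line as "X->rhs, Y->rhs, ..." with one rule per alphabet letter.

  step 0 ⇒ step 1: BAAC ⇒ CB·CC·CC·A
    A ↦ CC
    B ↦ CB
    C ↦ A

A->CC, B->CB, C->A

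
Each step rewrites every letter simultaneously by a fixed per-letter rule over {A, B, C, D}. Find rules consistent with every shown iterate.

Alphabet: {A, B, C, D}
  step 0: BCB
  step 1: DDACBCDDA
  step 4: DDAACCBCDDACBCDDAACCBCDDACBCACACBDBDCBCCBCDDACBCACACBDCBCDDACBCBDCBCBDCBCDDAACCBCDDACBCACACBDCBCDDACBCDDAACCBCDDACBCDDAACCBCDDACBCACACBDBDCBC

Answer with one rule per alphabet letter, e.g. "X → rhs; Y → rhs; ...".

  step 0 ⇒ step 1: BCB ⇒ DDA·CBC·DDA
    B ↦ DDA
    C ↦ CBC
    A ↦ BD  (constrained at step 1)
    D ↦ AC  (constrained at step 1)

A->BD, B->DDA, C->CBC, D->AC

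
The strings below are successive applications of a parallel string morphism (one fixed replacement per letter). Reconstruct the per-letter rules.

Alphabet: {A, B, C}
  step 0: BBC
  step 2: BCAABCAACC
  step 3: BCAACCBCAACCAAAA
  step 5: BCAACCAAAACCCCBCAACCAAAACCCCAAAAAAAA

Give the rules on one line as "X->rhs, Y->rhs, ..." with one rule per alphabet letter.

A->C, B->BC, C->AA

  step 2 ⇒ step 3: BCAABCAACC ⇒ BC·AA·C·C·BC·AA·C·C·AA·AA
    A ↦ C
    B ↦ BC
    C ↦ AA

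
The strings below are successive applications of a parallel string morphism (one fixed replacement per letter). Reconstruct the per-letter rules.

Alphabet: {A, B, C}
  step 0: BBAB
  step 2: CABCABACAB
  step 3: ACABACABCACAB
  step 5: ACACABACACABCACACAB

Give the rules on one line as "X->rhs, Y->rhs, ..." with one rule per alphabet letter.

  step 2 ⇒ step 3: CABCABACAB ⇒ A·C·AB·A·C·AB·C·A·C·AB
    A ↦ C
    B ↦ AB
    C ↦ A

A->C, B->AB, C->A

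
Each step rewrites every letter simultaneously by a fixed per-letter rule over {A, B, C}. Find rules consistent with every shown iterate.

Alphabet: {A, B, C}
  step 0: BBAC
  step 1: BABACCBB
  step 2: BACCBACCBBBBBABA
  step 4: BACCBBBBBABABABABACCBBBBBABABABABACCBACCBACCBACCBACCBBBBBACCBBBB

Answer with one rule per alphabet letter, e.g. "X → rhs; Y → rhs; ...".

A->CC, B->BA, C->BB

  step 1 ⇒ step 2: BABACCBB ⇒ BA·CC·BA·CC·BB·BB·BA·BA
    A ↦ CC
    B ↦ BA
    C ↦ BB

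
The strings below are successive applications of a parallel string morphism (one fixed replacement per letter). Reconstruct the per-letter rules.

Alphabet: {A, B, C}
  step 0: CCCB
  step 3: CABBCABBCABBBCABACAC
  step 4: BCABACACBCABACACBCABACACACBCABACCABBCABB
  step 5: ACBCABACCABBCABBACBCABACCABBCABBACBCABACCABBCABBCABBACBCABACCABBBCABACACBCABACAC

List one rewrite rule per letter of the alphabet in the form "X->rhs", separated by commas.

A->CAB, B->AC, C->B

  step 4 ⇒ step 5: BCABACACBCABACACBCABACACACBCABACCABBCABB ⇒ AC·B·CAB·AC·CAB·B·CAB·B·AC·B·CAB·AC·CAB·B·CAB·B·AC·B·CAB·AC·CAB·B·CAB·B·CAB·B·AC·B·CAB·AC·CAB·B·B·CAB·AC·AC·B·CAB·AC·AC
    A ↦ CAB
    B ↦ AC
    C ↦ B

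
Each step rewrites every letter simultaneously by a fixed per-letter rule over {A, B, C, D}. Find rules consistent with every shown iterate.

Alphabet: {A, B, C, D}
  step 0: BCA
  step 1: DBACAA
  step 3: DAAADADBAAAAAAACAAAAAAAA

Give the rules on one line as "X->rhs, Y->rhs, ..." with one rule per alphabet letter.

A->AA, B->DB, C->AC, D->DA

  step 0 ⇒ step 1: BCA ⇒ DB·AC·AA
    A ↦ AA
    B ↦ DB
    C ↦ AC
    D ↦ DA  (constrained at step 1)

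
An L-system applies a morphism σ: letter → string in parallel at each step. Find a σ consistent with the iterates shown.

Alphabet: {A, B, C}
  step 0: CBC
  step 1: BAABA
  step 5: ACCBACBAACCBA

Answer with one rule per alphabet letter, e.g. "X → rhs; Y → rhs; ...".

  step 0 ⇒ step 1: CBC ⇒ BA·A·BA
    B ↦ A
    C ↦ BA
    A ↦ C  (constrained at step 1)

A->C, B->A, C->BA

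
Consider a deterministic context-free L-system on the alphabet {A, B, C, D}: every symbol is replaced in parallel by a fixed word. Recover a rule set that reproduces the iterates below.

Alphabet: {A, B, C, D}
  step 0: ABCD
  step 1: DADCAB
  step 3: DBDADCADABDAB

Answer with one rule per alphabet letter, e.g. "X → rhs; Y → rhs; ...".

A->DA, B->D, C->CA, D->B

  step 0 ⇒ step 1: ABCD ⇒ DA·D·CA·B
    A ↦ DA
    B ↦ D
    C ↦ CA
    D ↦ B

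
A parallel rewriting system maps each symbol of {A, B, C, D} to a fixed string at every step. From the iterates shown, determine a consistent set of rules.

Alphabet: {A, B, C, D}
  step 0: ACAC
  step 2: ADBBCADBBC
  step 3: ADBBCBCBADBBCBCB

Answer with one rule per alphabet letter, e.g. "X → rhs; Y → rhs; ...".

A->AD, B->BC, C->B, D->B

  step 2 ⇒ step 3: ADBBCADBBC ⇒ AD·B·BC·BC·B·AD·B·BC·BC·B
    A ↦ AD
    B ↦ BC
    C ↦ B
    D ↦ B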